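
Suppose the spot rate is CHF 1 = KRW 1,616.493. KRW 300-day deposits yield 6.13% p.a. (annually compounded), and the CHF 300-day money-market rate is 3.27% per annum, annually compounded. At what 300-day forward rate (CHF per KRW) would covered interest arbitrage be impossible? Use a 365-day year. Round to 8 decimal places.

T = 300/365 years.
Growth of 1 KRW over T: (1 + 0.0613)^(300/365) = 1.050115.
CHF accumulates by (1 + 0.0327)^(300/365) = 1.0267994.
So F = 1616.493 × 1.050115 / 1.0267994 = 1653.199 (KRW/CHF).
Invert for CHF per KRW: 1 / 1653.199 = 0.00060489.

0.00060489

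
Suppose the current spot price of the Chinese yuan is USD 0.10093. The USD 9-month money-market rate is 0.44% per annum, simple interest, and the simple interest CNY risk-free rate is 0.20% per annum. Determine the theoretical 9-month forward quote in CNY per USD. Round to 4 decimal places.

T = 9/12 years.
Growth of 1 USD over T: 1 + 0.0044×9/12 = 1.003300.
CNY accumulates by 1 + 0.0020×9/12 = 1.001500.
CIP: F = S · (grow USD)/(grow CNY) = 0.10093 × 1.003300/1.001500 = 0.1011114 USD per CNY.
Invert for CNY per USD: 1 / 0.1011114 = 9.8901.

9.8901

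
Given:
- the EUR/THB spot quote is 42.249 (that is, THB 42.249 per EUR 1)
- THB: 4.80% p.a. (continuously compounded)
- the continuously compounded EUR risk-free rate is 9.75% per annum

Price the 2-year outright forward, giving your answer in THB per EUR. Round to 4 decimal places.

38.2667

T = 2 years.
THB accumulates by e^(0.0480×2) = 1.10075906.
EUR accumulates by e^(0.0975×2) = 1.21531099.
So F = 42.249 × 1.10075906 / 1.21531099 = 38.266723 (THB/EUR).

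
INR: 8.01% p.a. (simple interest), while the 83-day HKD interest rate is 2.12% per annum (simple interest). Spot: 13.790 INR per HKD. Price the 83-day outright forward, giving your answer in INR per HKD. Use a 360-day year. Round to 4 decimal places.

13.9764

T = 83/360 years.
INR accumulates by 1 + 0.0801×83/360 = 1.0184675.
HKD growth factor: 1 + 0.0212×83/360 = 1.00488778.
So F = 13.79 × 1.0184675 / 1.00488778 = 13.976353 (INR/HKD).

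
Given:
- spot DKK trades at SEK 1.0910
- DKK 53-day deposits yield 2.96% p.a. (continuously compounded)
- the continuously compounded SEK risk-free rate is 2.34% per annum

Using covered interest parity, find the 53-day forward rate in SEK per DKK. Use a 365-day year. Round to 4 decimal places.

1.0900

T = 53/365 years.
Growth of 1 SEK over T: e^(0.0234×53/365) = 1.0034036.
Growth of 1 DKK over T: e^(0.0296×53/365) = 1.0043073.
CIP: F = S · (grow SEK)/(grow DKK) = 1.091 × 1.0034036/1.0043073 = 1.090018 SEK per DKK.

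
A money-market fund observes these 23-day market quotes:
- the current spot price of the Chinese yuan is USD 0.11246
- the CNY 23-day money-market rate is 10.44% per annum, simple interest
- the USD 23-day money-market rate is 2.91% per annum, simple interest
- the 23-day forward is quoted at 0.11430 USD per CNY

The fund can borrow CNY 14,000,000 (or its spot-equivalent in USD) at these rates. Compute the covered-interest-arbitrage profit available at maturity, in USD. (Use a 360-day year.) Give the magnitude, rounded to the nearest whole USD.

USD 33,506

T = 23/360 years.
Route A — deposit CNY, sell forward: 14,000,000 × 1.006670 × 0.11430 = USD 1,610,873.33.
Route B — convert at spot, deposit USD: 14,000,000 × 0.11246 × 1.001859167 = USD 1,577,367.15.
The quoted forward overvalues CNY, so borrow USD, buy CNY at spot, deposit the CNY at 10.44%, and sell the proceeds forward at 0.11430.
Arbitrage profit = |1,610,873.33 − 1,577,367.15| = USD 33,506.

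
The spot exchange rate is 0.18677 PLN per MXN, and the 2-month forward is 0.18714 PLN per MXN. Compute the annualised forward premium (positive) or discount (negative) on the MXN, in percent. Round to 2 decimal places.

T = 2/12 years.
(F − S)/S = (0.18714 − 0.18677)/0.18677 = 0.0019810.
Per annum: 0.0019810 / (2/12) = 0.011886 = 1.19%.

+1.19%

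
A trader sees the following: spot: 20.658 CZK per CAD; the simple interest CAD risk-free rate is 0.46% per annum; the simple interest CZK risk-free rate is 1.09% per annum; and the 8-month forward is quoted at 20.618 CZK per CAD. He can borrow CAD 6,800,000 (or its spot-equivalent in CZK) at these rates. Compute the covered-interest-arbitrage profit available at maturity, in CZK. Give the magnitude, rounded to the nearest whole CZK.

CZK 862,827

T = 8/12 years.
Route A — deposit CAD, sell forward: 6,800,000 × 1.00306666667 × 20.618 = CZK 140,632,354.03.
Route B — convert at spot, deposit CZK: 6,800,000 × 20.658 × 1.00726666667 = CZK 141,495,180.64.
The quoted forward undervalues CAD, so borrow CAD, convert to CZK at spot, deposit the CZK at 1.09%, and buy CAD forward at 20.618 to cover the loan.
Arbitrage profit = |140,632,354.03 − 141,495,180.64| = CZK 862,827.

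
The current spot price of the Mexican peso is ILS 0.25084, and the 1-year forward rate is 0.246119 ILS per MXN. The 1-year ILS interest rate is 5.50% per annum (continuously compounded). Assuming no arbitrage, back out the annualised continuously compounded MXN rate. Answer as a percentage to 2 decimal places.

7.40%

T = 1 year.
By CIP, F/S equals the ILS-to-MXN growth ratio: 0.246119/0.25084 = 0.9811792.
The ILS side grows by e^(0.0550×1) = 1.0565406.
So the MXN growth factor = 1.076807.
Take logs: ln 1.076807 / 1 = 0.074000, so 7.40%.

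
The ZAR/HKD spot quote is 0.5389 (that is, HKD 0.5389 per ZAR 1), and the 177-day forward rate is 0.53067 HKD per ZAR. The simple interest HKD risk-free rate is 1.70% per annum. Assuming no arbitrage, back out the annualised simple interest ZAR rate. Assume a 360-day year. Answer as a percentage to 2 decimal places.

T = 177/360 years.
CIP gives F = S · g_HKD/g_ZAR, so g_HKD/g_ZAR = 0.53067/0.5389 = 0.9847281.
The HKD side grows by 1 + 0.0170×177/360 = 1.0083583.
So the ZAR growth factor = 1.0239967.
(1.0239967 − 1)/T = 0.048807, i.e. 4.88%.

4.88%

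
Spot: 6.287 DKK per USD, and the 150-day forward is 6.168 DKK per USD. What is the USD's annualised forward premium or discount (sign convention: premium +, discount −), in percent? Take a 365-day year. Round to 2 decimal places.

T = 150/365 years.
Period premium: (6.168 − 6.287)/6.287 = -0.0189279.
Per annum: -0.0189279 / (150/365) = -0.046058 = -4.61%.

-4.61%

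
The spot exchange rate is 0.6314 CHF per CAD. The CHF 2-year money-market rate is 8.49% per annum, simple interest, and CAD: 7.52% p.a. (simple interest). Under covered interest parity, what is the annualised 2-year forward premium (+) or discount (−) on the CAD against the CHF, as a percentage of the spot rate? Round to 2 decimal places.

+0.84%

T = 2 years.
CIP forward (CHF per CAD) = 0.6314 × 1.169800/1.150400 = 0.6420477.
Annualised premium = (F − S)/S × (1/T) = (0.6420477 − 0.6314)/0.6314 ÷ 2 = 0.84%.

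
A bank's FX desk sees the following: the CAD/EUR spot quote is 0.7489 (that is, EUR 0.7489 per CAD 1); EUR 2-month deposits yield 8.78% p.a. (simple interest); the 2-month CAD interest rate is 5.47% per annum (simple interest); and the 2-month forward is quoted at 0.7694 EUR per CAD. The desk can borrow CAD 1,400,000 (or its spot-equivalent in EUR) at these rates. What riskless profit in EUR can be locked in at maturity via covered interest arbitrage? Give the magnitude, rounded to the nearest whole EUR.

EUR 23,178

T = 2/12 years.
Route A — deposit CAD, sell forward: 1,400,000 × 1.009116667 × 0.7694 = EUR 1,086,980.11.
Route B — convert at spot, deposit EUR: 1,400,000 × 0.7489 × 1.014633333 = EUR 1,063,802.46.
The quoted forward overvalues CAD, so borrow EUR, buy CAD at spot, deposit the CAD at 5.47%, and sell the proceeds forward at 0.7694.
Arbitrage profit = |1,086,980.11 − 1,063,802.46| = EUR 23,178.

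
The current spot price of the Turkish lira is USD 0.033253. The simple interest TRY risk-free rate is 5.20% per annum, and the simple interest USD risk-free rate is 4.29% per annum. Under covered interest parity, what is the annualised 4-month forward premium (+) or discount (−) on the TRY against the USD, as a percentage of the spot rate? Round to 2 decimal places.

-0.89%

T = 4/12 years.
No-arbitrage forward: 0.033253 × 1.014300 / 1.0173333 = 0.033153852 USD/TRY.
(F − S)/S ÷ T = (0.033153852 − 0.033253)/0.033253/(4/12) = -0.008945 → -0.89%.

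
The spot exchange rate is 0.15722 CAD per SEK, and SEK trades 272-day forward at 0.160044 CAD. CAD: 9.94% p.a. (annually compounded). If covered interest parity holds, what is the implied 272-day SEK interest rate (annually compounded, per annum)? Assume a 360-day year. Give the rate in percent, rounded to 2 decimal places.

7.38%

T = 272/360 years.
CIP gives F = S · g_CAD/g_SEK, so g_CAD/g_SEK = 0.160044/0.15722 = 1.0179621.
The CAD side grows by (1 + 0.0994)^(272/360) = 1.0742255.
Hence g_SEK = 1.0552706.
Annualise: 1.0552706^(360/272) − 1 = 0.073798 = 7.38%.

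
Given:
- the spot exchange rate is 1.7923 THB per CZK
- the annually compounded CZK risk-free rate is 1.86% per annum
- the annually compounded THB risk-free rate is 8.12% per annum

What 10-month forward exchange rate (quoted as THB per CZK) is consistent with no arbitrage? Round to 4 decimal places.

1.8836

T = 10/12 years.
Growth of 1 THB over T: (1 + 0.0812)^(10/12) = 1.0672226.
Growth of 1 CZK over T: (1 + 0.0186)^(10/12) = 1.0154761.
So F = 1.7923 × 1.0672226 / 1.0154761 = 1.883632 (THB/CZK).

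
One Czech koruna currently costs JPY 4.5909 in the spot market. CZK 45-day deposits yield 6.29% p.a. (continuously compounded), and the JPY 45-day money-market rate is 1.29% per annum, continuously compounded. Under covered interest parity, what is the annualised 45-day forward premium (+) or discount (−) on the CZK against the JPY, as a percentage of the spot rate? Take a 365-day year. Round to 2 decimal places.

T = 45/365 years.
F = S · g_JPY/g_CZK = 4.5909 × 1.0015917/1.0077849 = 4.5626873.
(F − S)/S ÷ T = (4.5626873 − 4.5909)/4.5909/(45/365) = -0.049846 → -4.98%.

-4.98%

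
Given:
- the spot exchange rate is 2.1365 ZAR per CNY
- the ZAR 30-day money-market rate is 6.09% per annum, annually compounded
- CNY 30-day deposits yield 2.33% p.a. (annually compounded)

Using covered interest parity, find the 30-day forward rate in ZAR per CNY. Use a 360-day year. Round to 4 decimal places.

T = 30/360 years.
ZAR growth factor: (1 + 0.0609)^(30/360) = 1.0049386.
Growth of 1 CNY over T: (1 + 0.0233)^(30/360) = 1.0019212.
CIP: F = S · (grow ZAR)/(grow CNY) = 2.1365 × 1.0049386/1.0019212 = 2.142934 ZAR per CNY.

2.1429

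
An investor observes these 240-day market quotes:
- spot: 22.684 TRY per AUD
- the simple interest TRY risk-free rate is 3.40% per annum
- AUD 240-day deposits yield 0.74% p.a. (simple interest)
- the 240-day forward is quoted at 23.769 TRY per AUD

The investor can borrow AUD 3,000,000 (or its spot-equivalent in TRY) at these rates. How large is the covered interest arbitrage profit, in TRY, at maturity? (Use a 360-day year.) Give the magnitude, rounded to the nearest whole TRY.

T = 240/360 years.
Keep in AUD, deliver into the forward: 3,000,000·1.0049333333·23.769 = TRY 71,658,781.20.
Swap to TRY now, deposit: 3,000,000·22.684·1.0226666667 = TRY 69,594,512.00.
The quoted forward overvalues AUD, so borrow TRY, buy AUD at spot, deposit the AUD at 0.74%, and sell the proceeds forward at 23.769.
Profit = 71,658,781.20 − 69,594,512.00 = TRY 2,064,269.

TRY 2,064,269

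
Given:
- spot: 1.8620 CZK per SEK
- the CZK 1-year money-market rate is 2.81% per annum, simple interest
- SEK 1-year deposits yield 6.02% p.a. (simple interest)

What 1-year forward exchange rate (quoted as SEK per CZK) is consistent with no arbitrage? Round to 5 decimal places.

T = 1 year.
Growth of 1 CZK over T: 1 + 0.0281×1 = 1.028100.
Growth of 1 SEK over T: 1 + 0.0602×1 = 1.060200.
CIP: F = S · (grow CZK)/(grow SEK) = 1.862 × 1.028100/1.060200 = 1.805624 CZK per SEK.
Quoted the other way: 1/1.805624 = 0.55383 SEK per CZK.

0.55383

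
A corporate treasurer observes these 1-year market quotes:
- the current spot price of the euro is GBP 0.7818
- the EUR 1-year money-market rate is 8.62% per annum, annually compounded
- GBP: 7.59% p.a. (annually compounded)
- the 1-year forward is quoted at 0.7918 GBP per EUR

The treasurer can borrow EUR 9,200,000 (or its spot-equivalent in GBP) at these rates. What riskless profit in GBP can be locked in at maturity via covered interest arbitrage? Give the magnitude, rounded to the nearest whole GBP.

GBP 174,014

T = 1 year.
Invest the EUR and cover forward: 9,200,000 × 1.086200 × 0.7918 = GBP 7,912,489.07.
Convert at spot and invest in GBP: 9,200,000 × 0.7818 × 1.075900 = GBP 7,738,475.30.
The quoted forward overvalues EUR, so borrow GBP, buy EUR at spot, deposit the EUR at 8.62%, and sell the proceeds forward at 0.7918.
The gap between the two covered legs is GBP 174,014.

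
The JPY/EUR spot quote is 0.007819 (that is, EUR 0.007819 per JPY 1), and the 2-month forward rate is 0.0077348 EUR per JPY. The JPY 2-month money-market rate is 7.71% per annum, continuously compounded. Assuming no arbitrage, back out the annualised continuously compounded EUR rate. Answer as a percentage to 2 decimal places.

1.21%

T = 2/12 years.
By CIP, F/S equals the EUR-to-JPY growth ratio: 0.0077348/0.007819 = 0.9892314.
The JPY side grows by e^(0.0771×2/12) = 1.0129329.
So the EUR growth factor = 1.002025.
Take logs: ln 1.002025 / (2/12) = 0.012138, so 1.21%.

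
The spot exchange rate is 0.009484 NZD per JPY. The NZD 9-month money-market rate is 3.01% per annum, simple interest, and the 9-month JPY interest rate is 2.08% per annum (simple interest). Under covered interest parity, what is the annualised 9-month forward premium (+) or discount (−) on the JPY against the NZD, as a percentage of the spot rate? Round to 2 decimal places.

+0.92%

T = 9/12 years.
CIP forward (NZD per JPY) = 0.009484 × 1.022575/1.015600 = 0.009549135.
(F − S)/S ÷ T = (0.009549135 − 0.009484)/0.009484/(9/12) = 0.009157 → 0.92%.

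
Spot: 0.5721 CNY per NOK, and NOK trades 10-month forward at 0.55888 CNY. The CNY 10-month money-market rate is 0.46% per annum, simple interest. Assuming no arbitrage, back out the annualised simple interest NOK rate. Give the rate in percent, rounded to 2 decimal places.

3.31%

T = 10/12 years.
F/S = 0.55888/0.5721 = 0.9768922 = (growth of CNY) / (growth of NOK).
The CNY side grows by 1 + 0.0046×10/12 = 1.0038333.
That pins the NOK growth at 1.0275784.
r = (1.0275784 − 1)/(10/12) = 0.033094 → 3.31%.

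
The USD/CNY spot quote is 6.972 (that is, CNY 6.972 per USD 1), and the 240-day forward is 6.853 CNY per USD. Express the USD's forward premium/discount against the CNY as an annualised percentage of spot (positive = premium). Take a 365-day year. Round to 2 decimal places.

T = 240/365 years.
USD trades forward at -1.70683% vs spot over the period.
×(1/T) gives -2.60% p.a.

-2.60%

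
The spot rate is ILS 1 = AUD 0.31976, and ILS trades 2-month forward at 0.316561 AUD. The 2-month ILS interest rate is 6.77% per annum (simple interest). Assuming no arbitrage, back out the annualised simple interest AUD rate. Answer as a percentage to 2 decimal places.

T = 2/12 years.
By CIP, F/S equals the AUD-to-ILS growth ratio: 0.316561/0.31976 = 0.9899956.
ILS growth factor: 1 + 0.0677×2/12 = 1.0112833.
So the AUD growth factor = 1.001166.
(1.001166 − 1)/T = 0.006996, i.e. 0.70%.

0.70%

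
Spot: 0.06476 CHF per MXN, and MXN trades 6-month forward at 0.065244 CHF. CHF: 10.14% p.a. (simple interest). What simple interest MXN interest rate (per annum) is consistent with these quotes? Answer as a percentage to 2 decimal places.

T = 6/12 years.
CIP gives F = S · g_CHF/g_MXN, so g_CHF/g_MXN = 0.065244/0.06476 = 1.0074737.
The CHF side grows by 1 + 0.1014×6/12 = 1.050700.
So the MXN growth factor = 1.0429056.
(1.0429056 − 1)/T = 0.085811, i.e. 8.58%.

8.58%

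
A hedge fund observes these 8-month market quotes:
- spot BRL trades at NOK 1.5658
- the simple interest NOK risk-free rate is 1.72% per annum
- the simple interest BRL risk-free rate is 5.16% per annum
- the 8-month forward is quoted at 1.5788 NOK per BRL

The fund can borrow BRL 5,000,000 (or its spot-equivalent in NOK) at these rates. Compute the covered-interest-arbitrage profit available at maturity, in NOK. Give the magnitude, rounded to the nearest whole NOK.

T = 8/12 years.
Keep in BRL, deliver into the forward: 5,000,000·1.034400·1.5788 = NOK 8,165,553.60.
Swap to NOK now, deposit: 5,000,000·1.5658·1.011466667 = NOK 7,918,772.54.
The quoted forward overvalues BRL, so borrow NOK, buy BRL at spot, deposit the BRL at 5.16%, and sell the proceeds forward at 1.5788.
Arbitrage profit = |8,165,553.60 − 7,918,772.54| = NOK 246,781.

NOK 246,781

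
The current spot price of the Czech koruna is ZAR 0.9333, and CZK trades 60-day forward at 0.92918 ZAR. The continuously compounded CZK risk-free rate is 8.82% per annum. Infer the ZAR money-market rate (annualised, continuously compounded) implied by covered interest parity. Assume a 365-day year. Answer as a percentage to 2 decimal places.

T = 60/365 years.
By CIP, F/S equals the ZAR-to-CZK growth ratio: 0.92918/0.9333 = 0.9955856.
The CZK side grows by e^(0.0882×60/365) = 1.0146042.
That pins the ZAR growth at 1.0101253.
Take logs: ln 1.0101253 / (60/365) = 0.061286, so 6.13%.

6.13%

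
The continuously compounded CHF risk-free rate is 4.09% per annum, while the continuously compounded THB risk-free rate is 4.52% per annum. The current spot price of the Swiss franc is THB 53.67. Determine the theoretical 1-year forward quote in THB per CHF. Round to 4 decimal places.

T = 1 year.
THB accumulates by e^(0.0452×1) = 1.04623709.
CHF growth factor: e^(0.0409×1) = 1.04174793.
CIP: F = S · (grow THB)/(grow CHF) = 53.67 × 1.04623709/1.04174793 = 53.901278 THB per CHF.

53.9013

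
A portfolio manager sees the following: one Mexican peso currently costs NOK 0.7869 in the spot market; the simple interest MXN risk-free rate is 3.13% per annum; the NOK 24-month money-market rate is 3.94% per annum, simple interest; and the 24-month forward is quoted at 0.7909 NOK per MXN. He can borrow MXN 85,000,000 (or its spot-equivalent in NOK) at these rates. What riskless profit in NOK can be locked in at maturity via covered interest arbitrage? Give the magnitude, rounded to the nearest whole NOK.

NOK 722,277

T = 2 years.
Route A — deposit MXN, sell forward: 85,000,000 × 1.062600 × 0.7909 = NOK 71,434,878.90.
Route B — convert at spot, deposit NOK: 85,000,000 × 0.7869 × 1.078800 = NOK 72,157,156.20.
The quoted forward undervalues MXN, so borrow MXN, convert to NOK at spot, deposit the NOK at 3.94%, and buy MXN forward at 0.7909 to cover the loan.
Profit = 72,157,156.20 − 71,434,878.90 = NOK 722,277.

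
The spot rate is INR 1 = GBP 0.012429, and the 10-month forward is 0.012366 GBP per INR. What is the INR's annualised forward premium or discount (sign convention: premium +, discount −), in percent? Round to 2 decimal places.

T = 10/12 years.
Period premium: (0.012366 − 0.012429)/0.012429 = -0.0050688.
Per annum: -0.0050688 / (10/12) = -0.006083 = -0.61%.

-0.61%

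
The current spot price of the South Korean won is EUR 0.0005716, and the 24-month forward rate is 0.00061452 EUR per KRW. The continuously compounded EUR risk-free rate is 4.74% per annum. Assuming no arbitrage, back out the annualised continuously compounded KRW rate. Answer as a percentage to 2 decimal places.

1.12%

T = 2 years.
CIP gives F = S · g_EUR/g_KRW, so g_EUR/g_KRW = 0.00061452/0.0005716 = 1.0750875.
EUR growth factor: e^(0.0474×2) = 1.0994389.
That pins the KRW growth at 1.0226506.
Take logs: ln 1.0226506 / 2 = 0.011199, so 1.12%.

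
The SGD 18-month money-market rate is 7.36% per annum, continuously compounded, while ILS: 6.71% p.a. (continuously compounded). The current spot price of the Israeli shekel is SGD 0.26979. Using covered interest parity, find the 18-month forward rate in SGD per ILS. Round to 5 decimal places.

0.27243

T = 18/12 years.
Growth of 1 SGD over T: e^(0.0736×18/12) = 1.1167247.
ILS accumulates by e^(0.0671×18/12) = 1.1058895.
Forward (SGD per ILS) = 0.26979 × 1.1167247 / 1.1058895 = 0.2724333.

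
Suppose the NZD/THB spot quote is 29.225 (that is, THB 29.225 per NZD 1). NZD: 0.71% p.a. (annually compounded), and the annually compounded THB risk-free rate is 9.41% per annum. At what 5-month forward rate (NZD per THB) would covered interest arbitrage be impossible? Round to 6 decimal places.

0.033056

T = 5/12 years.
THB growth factor: (1 + 0.0941)^(5/12) = 1.0381826.
Growth of 1 NZD over T: (1 + 0.0071)^(5/12) = 1.0029522.
Forward (THB per NZD) = 29.225 × 1.0381826 / 1.0029522 = 30.25158.
Invert for NZD per THB: 1 / 30.25158 = 0.033056.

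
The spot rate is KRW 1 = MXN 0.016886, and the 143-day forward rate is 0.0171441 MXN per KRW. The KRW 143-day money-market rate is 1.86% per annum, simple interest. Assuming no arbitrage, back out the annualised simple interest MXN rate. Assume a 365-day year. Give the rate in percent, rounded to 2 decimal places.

T = 143/365 years.
By CIP, F/S equals the MXN-to-KRW growth ratio: 0.0171441/0.016886 = 1.0152849.
KRW growth factor: 1 + 0.0186×143/365 = 1.0072871.
Hence g_MXN = 1.0226834.
(1.0226834 − 1)/T = 0.057898, i.e. 5.79%.

5.79%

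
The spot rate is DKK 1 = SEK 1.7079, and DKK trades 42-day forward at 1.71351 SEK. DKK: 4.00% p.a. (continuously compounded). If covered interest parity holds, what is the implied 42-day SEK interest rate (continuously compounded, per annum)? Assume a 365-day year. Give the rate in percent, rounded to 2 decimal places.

T = 42/365 years.
F/S = 1.71351/1.7079 = 1.0032847 = (growth of SEK) / (growth of DKK).
DKK growth factor: e^(0.0400×42/365) = 1.0046133.
That pins the SEK growth at 1.0079132.
r = ln(1.0079132)/(42/365) = 0.068499 → 6.85%.

6.85%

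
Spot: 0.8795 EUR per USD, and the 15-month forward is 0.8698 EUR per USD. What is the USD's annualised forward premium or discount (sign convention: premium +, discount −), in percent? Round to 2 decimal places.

T = 15/12 years.
USD trades forward at -1.10290% vs spot over the period.
×(1/T) gives -0.88% p.a.

-0.88%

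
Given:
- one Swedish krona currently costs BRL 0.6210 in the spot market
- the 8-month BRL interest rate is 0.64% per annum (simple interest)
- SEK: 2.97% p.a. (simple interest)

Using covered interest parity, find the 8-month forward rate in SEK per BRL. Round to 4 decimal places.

1.6352

T = 8/12 years.
Growth of 1 BRL over T: 1 + 0.0064×8/12 = 1.0042667.
SEK accumulates by 1 + 0.0297×8/12 = 1.019800.
CIP: F = S · (grow BRL)/(grow SEK) = 0.621 × 1.0042667/1.019800 = 0.6115411 BRL per SEK.
Quoted the other way: 1/0.6115411 = 1.6352 SEK per BRL.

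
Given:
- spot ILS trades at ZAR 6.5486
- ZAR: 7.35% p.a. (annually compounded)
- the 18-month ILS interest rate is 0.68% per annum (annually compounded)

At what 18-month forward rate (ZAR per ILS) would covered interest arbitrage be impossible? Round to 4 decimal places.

7.2100

T = 18/12 years.
ZAR growth factor: (1 + 0.0735)^(18/12) = 1.1122517.
Growth of 1 ILS over T: (1 + 0.0068)^(18/12) = 1.0102173.
So F = 6.5486 × 1.1122517 / 1.0102173 = 7.210024 (ZAR/ILS).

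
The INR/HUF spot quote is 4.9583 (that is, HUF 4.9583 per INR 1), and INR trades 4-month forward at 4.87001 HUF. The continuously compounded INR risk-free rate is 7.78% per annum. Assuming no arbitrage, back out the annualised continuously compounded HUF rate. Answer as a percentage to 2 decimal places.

2.39%

T = 4/12 years.
F/S = 4.87001/4.9583 = 0.9821935 = (growth of HUF) / (growth of INR).
INR growth factor: e^(0.0778×4/12) = 1.0262725.
That pins the HUF growth at 1.0079982.
r = ln(1.0079982)/(4/12) = 0.023899 → 2.39%.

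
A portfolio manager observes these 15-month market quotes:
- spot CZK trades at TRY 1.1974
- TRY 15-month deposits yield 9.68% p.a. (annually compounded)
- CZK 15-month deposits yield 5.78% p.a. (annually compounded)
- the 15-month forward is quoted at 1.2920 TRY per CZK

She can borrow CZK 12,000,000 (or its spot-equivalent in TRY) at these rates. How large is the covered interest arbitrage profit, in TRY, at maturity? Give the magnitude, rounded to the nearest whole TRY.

TRY 504,170

T = 15/12 years.
Invest the CZK and cover forward: 12,000,000 × 1.0727646482 × 1.2920 = TRY 16,632,143.11.
Convert at spot and invest in TRY: 12,000,000 × 1.1974 × 1.1224300939 = TRY 16,127,973.53.
The quoted forward overvalues CZK, so borrow TRY, buy CZK at spot, deposit the CZK at 5.78%, and sell the proceeds forward at 1.2920.
Profit = 16,632,143.11 − 16,127,973.53 = TRY 504,170.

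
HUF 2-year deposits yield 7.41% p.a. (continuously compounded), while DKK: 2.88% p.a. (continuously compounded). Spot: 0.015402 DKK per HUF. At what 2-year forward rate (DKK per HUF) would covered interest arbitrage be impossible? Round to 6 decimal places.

0.014068

T = 2 years.
DKK accumulates by e^(0.0288×2) = 1.0592912.
HUF growth factor: e^(0.0741×2) = 1.1597448.
Forward (DKK per HUF) = 0.015402 × 1.0592912 / 1.1597448 = 0.01406793.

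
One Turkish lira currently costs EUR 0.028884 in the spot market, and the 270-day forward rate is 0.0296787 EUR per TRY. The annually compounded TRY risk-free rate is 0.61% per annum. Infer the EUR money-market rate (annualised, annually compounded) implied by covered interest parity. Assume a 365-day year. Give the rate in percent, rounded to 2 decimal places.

4.37%

T = 270/365 years.
By CIP, F/S equals the EUR-to-TRY growth ratio: 0.0296787/0.028884 = 1.0275135.
The TRY side grows by (1 + 0.0061)^(270/365) = 1.0045088.
So the EUR growth factor = 1.0321464.
r = 1.0321464^(365/270) − 1 = 0.043701 → 4.37%.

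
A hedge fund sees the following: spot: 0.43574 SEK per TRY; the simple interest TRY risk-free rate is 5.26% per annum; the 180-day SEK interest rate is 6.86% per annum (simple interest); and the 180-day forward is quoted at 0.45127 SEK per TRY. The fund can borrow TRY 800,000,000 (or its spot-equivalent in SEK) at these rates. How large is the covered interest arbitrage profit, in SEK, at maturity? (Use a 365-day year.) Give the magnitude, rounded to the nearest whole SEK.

SEK 9,995,741

T = 180/365 years.
Route A — deposit TRY, sell forward: 800,000,000 × 1.02593972603 × 0.45127 = SEK 370,380,656.13.
Route B — convert at spot, deposit SEK: 800,000,000 × 0.43574 × 1.03383013699 = SEK 360,384,915.11.
The quoted forward overvalues TRY, so borrow SEK, buy TRY at spot, deposit the TRY at 5.26%, and sell the proceeds forward at 0.45127.
The gap between the two covered legs is SEK 9,995,741.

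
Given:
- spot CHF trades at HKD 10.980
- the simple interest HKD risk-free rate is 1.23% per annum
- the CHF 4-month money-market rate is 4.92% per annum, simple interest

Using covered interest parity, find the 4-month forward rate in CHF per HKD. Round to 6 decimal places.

0.092190

T = 4/12 years.
HKD growth factor: 1 + 0.0123×4/12 = 1.004100.
Growth of 1 CHF over T: 1 + 0.0492×4/12 = 1.016400.
Forward (HKD per CHF) = 10.98 × 1.004100 / 1.016400 = 10.84713.
Quoted the other way: 1/10.84713 = 0.092190 CHF per HKD.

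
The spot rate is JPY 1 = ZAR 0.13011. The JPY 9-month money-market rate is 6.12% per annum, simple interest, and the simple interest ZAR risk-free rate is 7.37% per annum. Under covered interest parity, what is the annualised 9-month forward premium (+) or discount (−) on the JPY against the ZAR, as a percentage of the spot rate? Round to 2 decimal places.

+1.20%

T = 9/12 years.
F = S · g_ZAR/g_JPY = 0.13011 × 1.055275/1.045900 = 0.13127625.
Annualised premium = (F − S)/S × (1/T) = (0.13127625 − 0.13011)/0.13011 ÷ (9/12) = 1.20%.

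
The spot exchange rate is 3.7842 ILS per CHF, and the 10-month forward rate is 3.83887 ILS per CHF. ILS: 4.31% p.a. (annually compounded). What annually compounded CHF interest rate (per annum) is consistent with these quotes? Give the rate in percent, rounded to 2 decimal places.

2.53%

T = 10/12 years.
By CIP, F/S equals the ILS-to-CHF growth ratio: 3.83887/3.7842 = 1.0144469.
The ILS side grows by (1 + 0.0431)^(10/12) = 1.0357898.
That pins the CHF growth at 1.021039.
Annualise: 1.021039^(12/10) − 1 = 0.025300 = 2.53%.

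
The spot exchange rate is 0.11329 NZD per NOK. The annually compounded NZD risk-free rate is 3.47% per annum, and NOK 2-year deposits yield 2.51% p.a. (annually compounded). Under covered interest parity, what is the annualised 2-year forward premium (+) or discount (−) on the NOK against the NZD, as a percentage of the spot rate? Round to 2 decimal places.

T = 2 years.
No-arbitrage forward: 0.11329 × 1.0706041 / 1.050830 = 0.11542185 NZD/NOK.
Annualised premium = (F − S)/S × (1/T) = (0.11542185 − 0.11329)/0.11329 ÷ 2 = 0.94%.

+0.94%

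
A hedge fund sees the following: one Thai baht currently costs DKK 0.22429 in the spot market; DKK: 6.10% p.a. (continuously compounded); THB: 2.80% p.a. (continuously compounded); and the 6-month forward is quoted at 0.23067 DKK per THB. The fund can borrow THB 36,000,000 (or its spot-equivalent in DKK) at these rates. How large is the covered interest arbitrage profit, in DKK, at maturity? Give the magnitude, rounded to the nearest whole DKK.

DKK 96,691

T = 6/12 years.
Route A — deposit THB, sell forward: 36,000,000 × 1.014098459 × 0.23067 = DKK 8,421,195.30.
Route B — convert at spot, deposit DKK: 36,000,000 × 0.22429 × 1.03096989 = DKK 8,324,504.52.
The quoted forward overvalues THB, so borrow DKK, buy THB at spot, deposit the THB at 2.80%, and sell the proceeds forward at 0.23067.
Profit = 8,421,195.30 − 8,324,504.52 = DKK 96,691.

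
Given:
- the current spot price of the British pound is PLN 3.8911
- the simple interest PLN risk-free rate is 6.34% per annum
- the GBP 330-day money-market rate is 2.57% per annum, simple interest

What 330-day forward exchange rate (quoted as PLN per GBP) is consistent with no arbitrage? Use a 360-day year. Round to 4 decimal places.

4.0225

T = 330/360 years.
PLN growth factor: 1 + 0.0634×330/360 = 1.0581167.
GBP growth factor: 1 + 0.0257×330/360 = 1.0235583.
Forward (PLN per GBP) = 3.8911 × 1.0581167 / 1.0235583 = 4.022475.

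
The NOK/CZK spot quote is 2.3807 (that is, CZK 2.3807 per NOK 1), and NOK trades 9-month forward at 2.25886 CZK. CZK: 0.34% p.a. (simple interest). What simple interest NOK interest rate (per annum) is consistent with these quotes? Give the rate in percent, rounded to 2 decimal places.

7.55%

T = 9/12 years.
By CIP, F/S equals the CZK-to-NOK growth ratio: 2.25886/2.3807 = 0.9488218.
The CZK side grows by 1 + 0.0034×9/12 = 1.002550.
So the NOK growth factor = 1.0566262.
r = (1.0566262 − 1)/(9/12) = 0.075502 → 7.55%.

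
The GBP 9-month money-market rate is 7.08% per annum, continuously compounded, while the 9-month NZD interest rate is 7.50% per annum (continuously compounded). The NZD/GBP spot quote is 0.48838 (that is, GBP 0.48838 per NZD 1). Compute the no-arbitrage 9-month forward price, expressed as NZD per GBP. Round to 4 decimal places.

2.0540

T = 9/12 years.
GBP accumulates by e^(0.0708×9/12) = 1.0545351.
Growth of 1 NZD over T: e^(0.0750×9/12) = 1.0578621.
Forward (GBP per NZD) = 0.48838 × 1.0545351 / 1.0578621 = 0.4868440.
Invert for NZD per GBP: 1 / 0.4868440 = 2.0540.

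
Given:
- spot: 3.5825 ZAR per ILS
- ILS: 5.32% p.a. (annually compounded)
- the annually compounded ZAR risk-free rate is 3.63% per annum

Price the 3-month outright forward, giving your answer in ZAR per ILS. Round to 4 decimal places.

T = 3/12 years.
Growth of 1 ZAR over T: (1 + 0.0363)^(3/12) = 1.008954.
Growth of 1 ILS over T: (1 + 0.0532)^(3/12) = 1.0130426.
So F = 3.5825 × 1.008954 / 1.0130426 = 3.568041 (ZAR/ILS).

3.5680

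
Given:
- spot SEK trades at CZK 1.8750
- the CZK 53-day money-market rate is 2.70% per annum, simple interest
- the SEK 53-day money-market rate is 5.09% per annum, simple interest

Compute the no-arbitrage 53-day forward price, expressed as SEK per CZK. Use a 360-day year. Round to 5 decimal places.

0.53520

T = 53/360 years.
CZK growth factor: 1 + 0.0270×53/360 = 1.003975.
SEK accumulates by 1 + 0.0509×53/360 = 1.0074936.
CIP: F = S · (grow CZK)/(grow SEK) = 1.875 × 1.003975/1.0074936 = 1.868452 CZK per SEK.
Invert for SEK per CZK: 1 / 1.868452 = 0.53520.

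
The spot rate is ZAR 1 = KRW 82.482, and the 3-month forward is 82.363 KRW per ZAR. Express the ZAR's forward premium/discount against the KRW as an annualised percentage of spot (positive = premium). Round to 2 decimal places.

T = 3/12 years.
Period premium: (82.363 − 82.482)/82.482 = -0.0014427.
×(1/T) gives -0.58% p.a.

-0.58%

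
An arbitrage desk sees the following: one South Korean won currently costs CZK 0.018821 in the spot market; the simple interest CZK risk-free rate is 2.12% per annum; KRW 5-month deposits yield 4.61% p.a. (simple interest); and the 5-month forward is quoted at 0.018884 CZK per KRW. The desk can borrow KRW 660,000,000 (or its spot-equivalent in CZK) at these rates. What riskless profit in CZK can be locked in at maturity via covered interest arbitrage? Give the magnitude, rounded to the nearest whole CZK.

CZK 171,255

T = 5/12 years.
Invest the KRW and cover forward: 660,000,000 × 1.0192083333 × 0.018884 = CZK 12,702,841.91.
Convert at spot and invest in CZK: 660,000,000 × 0.018821 × 1.0088333333 = CZK 12,531,586.43.
The quoted forward overvalues KRW, so borrow CZK, buy KRW at spot, deposit the KRW at 4.61%, and sell the proceeds forward at 0.018884.
The gap between the two covered legs is CZK 171,255.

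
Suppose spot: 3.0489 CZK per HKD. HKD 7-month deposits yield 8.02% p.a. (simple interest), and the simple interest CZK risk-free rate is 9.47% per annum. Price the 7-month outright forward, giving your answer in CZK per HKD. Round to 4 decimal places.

T = 7/12 years.
CZK growth factor: 1 + 0.0947×7/12 = 1.0552417.
HKD growth factor: 1 + 0.0802×7/12 = 1.0467833.
Forward (CZK per HKD) = 3.0489 × 1.0552417 / 1.0467833 = 3.073536.

3.0735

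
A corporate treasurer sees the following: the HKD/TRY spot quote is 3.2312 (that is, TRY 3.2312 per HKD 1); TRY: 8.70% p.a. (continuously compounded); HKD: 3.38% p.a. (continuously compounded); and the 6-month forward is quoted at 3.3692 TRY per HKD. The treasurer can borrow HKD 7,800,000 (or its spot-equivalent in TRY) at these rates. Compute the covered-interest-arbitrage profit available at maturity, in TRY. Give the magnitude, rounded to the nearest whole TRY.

TRY 403,761

T = 6/12 years.
Invest the HKD and cover forward: 7,800,000 × 1.0170436129 × 3.3692 = TRY 26,727,662.06.
Convert at spot and invest in TRY: 7,800,000 × 3.2312 × 1.0444599943 = TRY 26,323,901.24.
The quoted forward overvalues HKD, so borrow TRY, buy HKD at spot, deposit the HKD at 3.38%, and sell the proceeds forward at 3.3692.
Profit = 26,727,662.06 − 26,323,901.24 = TRY 403,761.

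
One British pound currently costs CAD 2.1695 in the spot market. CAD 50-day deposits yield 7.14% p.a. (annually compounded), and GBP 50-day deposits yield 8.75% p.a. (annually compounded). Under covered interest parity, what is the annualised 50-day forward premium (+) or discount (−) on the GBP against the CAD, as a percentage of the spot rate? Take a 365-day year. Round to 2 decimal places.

T = 50/365 years.
F = S · g_CAD/g_GBP = 2.1695 × 1.0094922/1.0115569 = 2.1650718.
Annualised premium = (F − S)/S × (1/T) = (2.1650718 − 2.1695)/2.1695 ÷ (50/365) = -1.49%.

-1.49%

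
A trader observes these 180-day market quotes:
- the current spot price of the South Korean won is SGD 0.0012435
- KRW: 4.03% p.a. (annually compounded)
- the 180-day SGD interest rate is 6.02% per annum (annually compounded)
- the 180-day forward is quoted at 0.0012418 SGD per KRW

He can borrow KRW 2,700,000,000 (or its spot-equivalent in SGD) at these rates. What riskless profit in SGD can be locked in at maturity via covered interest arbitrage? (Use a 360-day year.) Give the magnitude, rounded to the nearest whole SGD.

SGD 37,280

T = 180/360 years.
Invest the KRW and cover forward: 2,700,000,000 × 1.019950979 × 0.0012418 = SGD 3,419,752.84.
Convert at spot and invest in SGD: 2,700,000,000 × 0.0012435 × 1.029660138 = SGD 3,457,032.43.
The quoted forward undervalues KRW, so borrow KRW, convert to SGD at spot, deposit the SGD at 6.02%, and buy KRW forward at 0.0012418 to cover the loan.
Profit = 3,457,032.43 − 3,419,752.84 = SGD 37,280.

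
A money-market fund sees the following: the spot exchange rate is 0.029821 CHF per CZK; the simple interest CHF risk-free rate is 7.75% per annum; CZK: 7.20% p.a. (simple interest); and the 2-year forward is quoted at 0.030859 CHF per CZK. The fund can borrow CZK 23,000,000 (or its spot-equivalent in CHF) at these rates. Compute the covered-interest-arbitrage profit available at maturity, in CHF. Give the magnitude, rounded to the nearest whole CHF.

T = 2 years.
Keep in CZK, deliver into the forward: 23,000,000·1.144000·0.030859 = CHF 811,962.01.
Swap to CHF now, deposit: 23,000,000·0.029821·1.155000 = CHF 792,194.87.
The quoted forward overvalues CZK, so borrow CHF, buy CZK at spot, deposit the CZK at 7.20%, and sell the proceeds forward at 0.030859.
Profit = 811,962.01 − 792,194.87 = CHF 19,767.

CHF 19,767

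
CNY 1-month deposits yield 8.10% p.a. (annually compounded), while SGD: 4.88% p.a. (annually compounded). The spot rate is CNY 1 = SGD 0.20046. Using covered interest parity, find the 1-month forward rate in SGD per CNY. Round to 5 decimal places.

0.19996

T = 1/12 years.
SGD growth factor: (1 + 0.0488)^(1/12) = 1.0039784.
Growth of 1 CNY over T: (1 + 0.0810)^(1/12) = 1.0065117.
So F = 0.20046 × 1.0039784 / 1.0065117 = 0.1999555 (SGD/CNY).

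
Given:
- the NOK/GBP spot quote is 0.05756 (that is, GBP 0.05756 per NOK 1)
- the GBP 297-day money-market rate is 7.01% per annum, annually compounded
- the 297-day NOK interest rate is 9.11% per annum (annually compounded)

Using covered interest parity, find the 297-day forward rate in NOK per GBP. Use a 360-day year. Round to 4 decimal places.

17.6540

T = 297/360 years.
GBP accumulates by (1 + 0.0701)^(297/360) = 1.05748715.
Growth of 1 NOK over T: (1 + 0.0911)^(297/360) = 1.07457878.
Forward (GBP per NOK) = 0.05756 × 1.05748715 / 1.07457878 = 0.056644484.
Quoted the other way: 1/0.056644484 = 17.6540 NOK per GBP.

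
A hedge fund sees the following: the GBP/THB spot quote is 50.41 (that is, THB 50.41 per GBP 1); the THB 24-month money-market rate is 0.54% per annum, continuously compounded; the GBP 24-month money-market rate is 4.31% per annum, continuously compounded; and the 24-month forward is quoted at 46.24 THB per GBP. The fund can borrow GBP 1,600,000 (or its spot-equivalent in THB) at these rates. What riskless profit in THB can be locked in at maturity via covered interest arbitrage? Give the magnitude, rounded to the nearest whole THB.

T = 2 years.
Route A — deposit GBP, sell forward: 1,600,000 × 1.0900243114 × 46.24 = THB 80,644,358.65.
Route B — convert at spot, deposit THB: 1,600,000 × 50.41 × 1.0108585305 = THB 81,531,805.64.
The quoted forward undervalues GBP, so borrow GBP, convert to THB at spot, deposit the THB at 0.54%, and buy GBP forward at 46.24 to cover the loan.
Profit = 81,531,805.64 − 80,644,358.65 = THB 887,447.

THB 887,447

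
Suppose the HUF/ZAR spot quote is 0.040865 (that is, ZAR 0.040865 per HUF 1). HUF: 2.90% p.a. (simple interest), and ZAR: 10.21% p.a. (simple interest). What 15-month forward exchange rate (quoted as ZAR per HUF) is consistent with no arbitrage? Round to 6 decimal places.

T = 15/12 years.
ZAR accumulates by 1 + 0.1021×15/12 = 1.127625.
HUF growth factor: 1 + 0.0290×15/12 = 1.036250.
Forward (ZAR per HUF) = 0.040865 × 1.127625 / 1.036250 = 0.04446842.

0.044468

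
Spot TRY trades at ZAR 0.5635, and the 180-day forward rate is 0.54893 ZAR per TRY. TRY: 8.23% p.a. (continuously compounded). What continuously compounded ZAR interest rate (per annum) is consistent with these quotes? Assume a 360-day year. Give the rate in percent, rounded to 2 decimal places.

2.99%

T = 180/360 years.
By CIP, F/S equals the ZAR-to-TRY growth ratio: 0.54893/0.5635 = 0.9741437.
TRY growth factor: e^(0.0823×180/360) = 1.0420084.
That pins the ZAR growth at 1.0150659.
r = ln(1.0150659)/(180/360) = 0.029907 → 2.99%.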